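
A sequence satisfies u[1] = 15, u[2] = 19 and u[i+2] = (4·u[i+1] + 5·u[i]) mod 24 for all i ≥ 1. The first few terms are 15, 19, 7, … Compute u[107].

23

Listing terms: u[1] = 15, u[2] = 19, u[3] = 7, u[4] = 3, u[5] = 23, u[6] = 11, u[7] = 15, u[8] = 19.
Since (u[7], u[8]) = (u[1], u[2]) = (15, 19) (two consecutive terms determine the rest), the sequence is periodic with period 6.
So u[107] = u[1 + ((107-1) mod 6)] = u[5] = 23.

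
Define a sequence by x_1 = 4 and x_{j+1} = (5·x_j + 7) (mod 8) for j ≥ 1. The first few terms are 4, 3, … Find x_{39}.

We have x_1 = 4, x_2 = 3, x_3 = 6, x_4 = 5, x_5 = 0, x_6 = 7, x_7 = 2, x_8 = 1, x_9 = 4.
Since x_9 = x_1 = 4, the sequence is periodic with period 8.
So x_{39} = x_{1 + ((39-1) mod 8)} = x_7 = 2.

2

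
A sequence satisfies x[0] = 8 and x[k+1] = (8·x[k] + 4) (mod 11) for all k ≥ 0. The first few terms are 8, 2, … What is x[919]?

We have x[0] = 8; x[1] = 2; x[2] = 9; x[3] = 10; x[4] = 7; x[5] = 5; x[6] = 0; x[7] = 4; x[8] = 3; x[9] = 6; x[10] = 8.
Since x[10] = x[0] = 8, the sequence is periodic with period 10.
So x[919] = x[0 + ((919-0) mod 10)] = x[9] = 6.

6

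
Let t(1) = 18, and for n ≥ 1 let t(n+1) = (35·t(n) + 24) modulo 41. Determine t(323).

36

t(1) = 18; t(2) = 39; t(3) = 36; t(4) = 13; t(5) = 28; t(6) = 20; t(7) = 27; t(8) = 26; t(9) = 32; t(10) = 37; t(11) = 7; t(12) = 23; t(13) = 9; t(14) = 11; t(15) = 40; t(16) = 30; t(17) = 8; t(18) = 17; t(19) = 4; t(20) = 0; t(21) = 24; t(22) = 3; t(23) = 6; t(24) = 29; t(25) = 14; t(26) = 22; t(27) = 15; t(28) = 16; t(29) = 10; t(30) = 5; t(31) = 35; t(32) = 19; t(33) = 33; t(34) = 31; t(35) = 2; t(36) = 12; t(37) = 34; t(38) = 25; t(39) = 38; t(40) = 1; t(41) = 18.
The sequence repeats with period 40.
(323 - 1) mod 40 = 2, so t(323) = t(3) = 36.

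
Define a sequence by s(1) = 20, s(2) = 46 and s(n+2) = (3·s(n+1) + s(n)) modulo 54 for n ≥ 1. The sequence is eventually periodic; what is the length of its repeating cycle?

We have s(1) = 20, s(2) = 46, s(3) = 50, s(4) = 34, s(5) = 44, s(6) = 4, s(7) = 2, s(8) = 10, s(9) = 32, s(10) = 52, s(11) = 26, s(12) = 22, s(13) = 38, s(14) = 28, s(15) = 14, s(16) = 16, s(17) = 8, s(18) = 40, s(19) = 20, s(20) = 46.
The sequence repeats with period 18.

18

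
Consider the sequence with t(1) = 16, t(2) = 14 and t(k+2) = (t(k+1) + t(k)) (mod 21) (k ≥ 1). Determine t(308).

We have t(1) = 16; t(2) = 14; t(3) = 9; t(4) = 2; t(5) = 11; t(6) = 13; t(7) = 3; t(8) = 16; t(9) = 19; t(10) = 14; t(11) = 12; t(12) = 5; t(13) = 17; t(14) = 1; t(15) = 18; t(16) = 19; t(17) = 16; t(18) = 14.
Since (t(17), t(18)) = (t(1), t(2)) = (16, 14) (two consecutive terms determine the rest), the sequence is periodic with period 16.
So t(308) = t(1 + ((308-1) mod 16)) = t(4) = 2.

2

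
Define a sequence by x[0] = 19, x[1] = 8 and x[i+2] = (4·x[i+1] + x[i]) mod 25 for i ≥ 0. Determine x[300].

Listing terms: x[0] = 19, x[1] = 8, x[2] = 1, x[3] = 12, x[4] = 24, x[5] = 8, x[6] = 6, x[7] = 7, x[8] = 9, x[9] = 18, x[10] = 6, x[11] = 17, x[12] = 24, x[13] = 13, x[14] = 1, x[15] = 17, x[16] = 19, x[17] = 18, x[18] = 16, x[19] = 7, x[20] = 19, x[21] = 8.
Since (x[20], x[21]) = (x[0], x[1]) = (19, 8) (two consecutive terms determine the rest), the sequence is periodic with period 20.
(300 - 0) mod 20 = 0, so x[300] = x[0] = 19.

19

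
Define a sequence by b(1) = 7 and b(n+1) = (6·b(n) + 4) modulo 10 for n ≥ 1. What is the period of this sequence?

Listing terms: b(1) = 7, b(2) = 6, b(3) = 0, b(4) = 4, b(5) = 8, b(6) = 2, b(7) = 6.
Since b(7) = b(2) = 6, the sequence is eventually periodic: after a pre-period of length 1 it cycles with period 5.

5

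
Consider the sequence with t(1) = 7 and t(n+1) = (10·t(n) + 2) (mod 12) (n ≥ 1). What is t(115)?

We have t(1) = 7, t(2) = 0, t(3) = 2, t(4) = 10, t(5) = 6, t(6) = 2.
Since t(6) = t(3) = 2, the sequence is eventually periodic: after a pre-period of length 2 it cycles with period 3.
For n ≥ 3, t(n) depends only on (n - 3) mod 3. (115 - 3) mod 3 = 1, so t(115) = t(4) = 10.

10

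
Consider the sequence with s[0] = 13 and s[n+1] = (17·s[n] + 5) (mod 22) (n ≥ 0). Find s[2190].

Listing terms: s[0] = 13,  s[1] = 6,  s[2] = 19,  s[3] = 20,  s[4] = 15,  s[5] = 18,  s[6] = 3,  s[7] = 12,  s[8] = 11,  s[9] = 16,  s[10] = 13.
Since s[10] = s[0] = 13, the sequence is periodic with period 10.
(2190 - 0) mod 10 = 0, so s[2190] = s[0] = 13.

13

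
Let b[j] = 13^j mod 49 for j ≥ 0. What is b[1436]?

36

b[0] = 1,  b[1] = 13,  b[2] = 22,  b[3] = 41,  b[4] = 43,  b[5] = 20,  b[6] = 15,  b[7] = 48,  b[8] = 36,  b[9] = 27,  b[10] = 8,  b[11] = 6,  b[12] = 29,  b[13] = 34,  b[14] = 1.
Since b[14] = b[0] = 1, the sequence is periodic with period 14.
(1436 - 0) mod 14 = 8, so b[1436] = b[8] = 36.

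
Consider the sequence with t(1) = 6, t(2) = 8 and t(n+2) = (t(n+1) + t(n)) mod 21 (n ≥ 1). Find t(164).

Computing terms: t(1) = 6, t(2) = 8, t(3) = 14, t(4) = 1, t(5) = 15, t(6) = 16, t(7) = 10, t(8) = 5, t(9) = 15, t(10) = 20, t(11) = 14, t(12) = 13, t(13) = 6, t(14) = 19, t(15) = 4, t(16) = 2, t(17) = 6, t(18) = 8.
Since (t(17), t(18)) = (t(1), t(2)) = (6, 8) (two consecutive terms determine the rest), the sequence is periodic with period 16.
So t(164) = t(1 + ((164-1) mod 16)) = t(4) = 1.

1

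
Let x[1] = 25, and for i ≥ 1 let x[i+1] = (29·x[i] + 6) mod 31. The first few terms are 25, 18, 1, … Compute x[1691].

25

Listing terms: x[1] = 25,  x[2] = 18,  x[3] = 1,  x[4] = 4,  x[5] = 29,  x[6] = 10,  x[7] = 17,  x[8] = 3,  x[9] = 0,  x[10] = 6,  x[11] = 25.
Since x[11] = x[1] = 25, the sequence is periodic with period 10.
So x[1691] = x[1 + ((1691-1) mod 10)] = x[1] = 25.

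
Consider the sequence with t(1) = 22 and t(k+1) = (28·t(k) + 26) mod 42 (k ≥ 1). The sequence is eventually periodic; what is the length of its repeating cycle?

3

We have t(1) = 22; t(2) = 12; t(3) = 26; t(4) = 40; t(5) = 12.
Since t(5) = t(2) = 12, the sequence is eventually periodic: after a pre-period of length 1 it cycles with period 3.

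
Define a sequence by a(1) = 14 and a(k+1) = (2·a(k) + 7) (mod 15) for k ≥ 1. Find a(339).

We have a(1) = 14, a(2) = 5, a(3) = 2, a(4) = 11, a(5) = 14.
Since a(5) = a(1) = 14, the sequence is periodic with period 4.
(339 - 1) mod 4 = 2, so a(339) = a(3) = 2.

2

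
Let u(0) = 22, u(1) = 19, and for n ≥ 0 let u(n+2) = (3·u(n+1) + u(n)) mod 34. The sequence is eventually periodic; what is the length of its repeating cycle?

48

Computing terms: u(0) = 22; u(1) = 19; u(2) = 11; u(3) = 18; u(4) = 31; u(5) = 9; u(6) = 24; u(7) = 13; u(8) = 29; u(9) = 32; u(10) = 23; u(11) = 33; u(12) = 20; u(13) = 25; u(14) = 27; u(15) = 4; u(16) = 5; u(17) = 19; u(18) = 28; u(19) = 1; u(20) = 31; u(21) = 26; u(22) = 7; u(23) = 13; u(24) = 12; u(25) = 15; u(26) = 23; u(27) = 16; u(28) = 3; u(29) = 25; u(30) = 10; u(31) = 21; u(32) = 5; u(33) = 2; u(34) = 11; u(35) = 1; u(36) = 14; u(37) = 9; u(38) = 7; u(39) = 30; u(40) = 29; u(41) = 15; u(42) = 6; u(43) = 33; u(44) = 3; u(45) = 8; u(46) = 27; u(47) = 21; u(48) = 22; u(49) = 19.
The sequence repeats with period 48.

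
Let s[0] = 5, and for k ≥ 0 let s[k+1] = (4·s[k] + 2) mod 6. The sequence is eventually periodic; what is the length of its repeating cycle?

s[0] = 5; s[1] = 4; s[2] = 0; s[3] = 2; s[4] = 4.
Since s[4] = s[1] = 4, the sequence is eventually periodic: after a pre-period of length 1 it cycles with period 3.

3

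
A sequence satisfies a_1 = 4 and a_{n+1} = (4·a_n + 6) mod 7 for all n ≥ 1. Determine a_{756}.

3

We have a_1 = 4,  a_2 = 1,  a_3 = 3,  a_4 = 4.
Since a_4 = a_1 = 4, the sequence is periodic with period 3.
So a_{756} = a_{1 + ((756-1) mod 3)} = a_3 = 3.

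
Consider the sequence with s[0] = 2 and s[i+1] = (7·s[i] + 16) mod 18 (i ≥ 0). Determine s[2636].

We have s[0] = 2; s[1] = 12; s[2] = 10; s[3] = 14; s[4] = 6; s[5] = 4; s[6] = 8; s[7] = 0; s[8] = 16; s[9] = 2.
The sequence repeats with period 9.
(2636 - 0) mod 9 = 8, so s[2636] = s[8] = 16.

16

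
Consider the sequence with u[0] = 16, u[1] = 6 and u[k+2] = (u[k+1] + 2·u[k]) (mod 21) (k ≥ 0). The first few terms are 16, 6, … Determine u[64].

0

Computing terms: u[0] = 16, u[1] = 6, u[2] = 17, u[3] = 8, u[4] = 0, u[5] = 16, u[6] = 16, u[7] = 6.
The sequence repeats with period 6.
(64 - 0) mod 6 = 4, so u[64] = u[4] = 0.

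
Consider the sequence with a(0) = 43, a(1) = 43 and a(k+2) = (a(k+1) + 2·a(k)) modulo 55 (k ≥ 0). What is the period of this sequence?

20

Listing terms: a(0) = 43,  a(1) = 43,  a(2) = 19,  a(3) = 50,  a(4) = 33,  a(5) = 23,  a(6) = 34,  a(7) = 25,  a(8) = 38,  a(9) = 33,  a(10) = 54,  a(11) = 10,  a(12) = 8,  a(13) = 28,  a(14) = 44,  a(15) = 45,  a(16) = 23,  a(17) = 3,  a(18) = 49,  a(19) = 0,  a(20) = 43,  a(21) = 43.
Since (a(20), a(21)) = (a(0), a(1)) = (43, 43) (two consecutive terms determine the rest), the sequence is periodic with period 20.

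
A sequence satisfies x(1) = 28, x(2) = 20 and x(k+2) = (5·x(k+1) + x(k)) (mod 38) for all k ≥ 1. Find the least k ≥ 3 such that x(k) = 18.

14

We have x(1) = 28; x(2) = 20; x(3) = 14; x(4) = 14; x(5) = 8; x(6) = 16; x(7) = 12; x(8) = 0; x(9) = 12; x(10) = 22; x(11) = 8; x(12) = 24; x(13) = 14; x(14) = 18; x(15) = 28; x(16) = 6; x(17) = 20; x(18) = 30; x(19) = 18; x(20) = 6; x(21) = 10; x(22) = 18; x(23) = 24; x(24) = 24; x(25) = 30; x(26) = 22; x(27) = 26; x(28) = 0; x(29) = 26; x(30) = 16; x(31) = 30; x(32) = 14; x(33) = 24; x(34) = 20; x(35) = 10; x(36) = 32; x(37) = 18; x(38) = 8; x(39) = 20; x(40) = 32; x(41) = 28; x(42) = 20.
The sequence repeats with period 40.
The value 18 first appears (with k ≥ 3) at x(14).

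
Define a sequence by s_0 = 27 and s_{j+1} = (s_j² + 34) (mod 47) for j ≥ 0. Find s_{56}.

We have s_0 = 27,  s_1 = 11,  s_2 = 14,  s_3 = 42,  s_4 = 12,  s_5 = 37,  s_6 = 40,  s_7 = 36,  s_8 = 14.
Since s_8 = s_2 = 14, the sequence is eventually periodic: after a pre-period of length 2 it cycles with period 6.
For j ≥ 2, s_j depends only on (j - 2) mod 6. (56 - 2) mod 6 = 0, so s_{56} = s_2 = 14.

14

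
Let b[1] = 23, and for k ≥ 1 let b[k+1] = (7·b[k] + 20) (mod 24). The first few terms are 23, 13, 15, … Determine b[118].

b[1] = 23,  b[2] = 13,  b[3] = 15,  b[4] = 5,  b[5] = 7,  b[6] = 21,  b[7] = 23.
The sequence repeats with period 6.
(118 - 1) mod 6 = 3, so b[118] = b[4] = 5.

5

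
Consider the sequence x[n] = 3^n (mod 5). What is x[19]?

2

Listing terms: x[1] = 3,  x[2] = 4,  x[3] = 2,  x[4] = 1,  x[5] = 3.
The sequence repeats with period 4.
(19 - 1) mod 4 = 2, so x[19] = x[3] = 2.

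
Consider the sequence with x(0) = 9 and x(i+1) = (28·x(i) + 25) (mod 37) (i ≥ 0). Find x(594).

9

Computing terms: x(0) = 9, x(1) = 18, x(2) = 11, x(3) = 0, x(4) = 25, x(5) = 22, x(6) = 12, x(7) = 28, x(8) = 32, x(9) = 33, x(10) = 24, x(11) = 31, x(12) = 5, x(13) = 17, x(14) = 20, x(15) = 30, x(16) = 14, x(17) = 10, x(18) = 9.
The sequence repeats with period 18.
(594 - 0) mod 18 = 0, so x(594) = x(0) = 9.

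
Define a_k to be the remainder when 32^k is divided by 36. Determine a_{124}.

We have a_1 = 32,  a_2 = 16,  a_3 = 8,  a_4 = 4,  a_5 = 20,  a_6 = 28,  a_7 = 32.
The sequence repeats with period 6.
(124 - 1) mod 6 = 3, so a_{124} = a_4 = 4.

4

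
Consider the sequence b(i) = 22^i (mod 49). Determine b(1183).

b(1) = 22; b(2) = 43; b(3) = 15; b(4) = 36; b(5) = 8; b(6) = 29; b(7) = 1; b(8) = 22.
Since b(8) = b(1) = 22, the sequence is periodic with period 7.
(1183 - 1) mod 7 = 6, so b(1183) = b(7) = 1.

1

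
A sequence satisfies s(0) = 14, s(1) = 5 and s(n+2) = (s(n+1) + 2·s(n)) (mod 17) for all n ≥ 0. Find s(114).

Computing terms: s(0) = 14,  s(1) = 5,  s(2) = 16,  s(3) = 9,  s(4) = 7,  s(5) = 8,  s(6) = 5,  s(7) = 4,  s(8) = 14,  s(9) = 5.
The sequence repeats with period 8.
(114 - 0) mod 8 = 2, so s(114) = s(2) = 16.

16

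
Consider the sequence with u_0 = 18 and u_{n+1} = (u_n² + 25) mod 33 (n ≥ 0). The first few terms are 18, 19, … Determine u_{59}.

23

u_0 = 18, u_1 = 19, u_2 = 23, u_3 = 26, u_4 = 8, u_5 = 23.
Since u_5 = u_2 = 23, the sequence is eventually periodic: after a pre-period of length 2 it cycles with period 3.
For n ≥ 2, u_n depends only on (n - 2) mod 3. (59 - 2) mod 3 = 0, so u_{59} = u_2 = 23.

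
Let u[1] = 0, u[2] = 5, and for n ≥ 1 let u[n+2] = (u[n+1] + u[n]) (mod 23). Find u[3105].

u[1] = 0; u[2] = 5; u[3] = 5; u[4] = 10; u[5] = 15; u[6] = 2; u[7] = 17; u[8] = 19; u[9] = 13; u[10] = 9; u[11] = 22; u[12] = 8; u[13] = 7; u[14] = 15; u[15] = 22; u[16] = 14; u[17] = 13; u[18] = 4; u[19] = 17; u[20] = 21; u[21] = 15; u[22] = 13; u[23] = 5; u[24] = 18; u[25] = 0; u[26] = 18; u[27] = 18; u[28] = 13; u[29] = 8; u[30] = 21; u[31] = 6; u[32] = 4; u[33] = 10; u[34] = 14; u[35] = 1; u[36] = 15; u[37] = 16; u[38] = 8; u[39] = 1; u[40] = 9; u[41] = 10; u[42] = 19; u[43] = 6; u[44] = 2; u[45] = 8; u[46] = 10; u[47] = 18; u[48] = 5; u[49] = 0; u[50] = 5.
Since (u[49], u[50]) = (u[1], u[2]) = (0, 5) (two consecutive terms determine the rest), the sequence is periodic with period 48.
(3105 - 1) mod 48 = 32, so u[3105] = u[33] = 10.

10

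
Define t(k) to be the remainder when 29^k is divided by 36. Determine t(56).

Listing terms: t(1) = 29; t(2) = 13; t(3) = 17; t(4) = 25; t(5) = 5; t(6) = 1; t(7) = 29.
The sequence repeats with period 6.
So t(56) = t(1 + ((56-1) mod 6)) = t(2) = 13.

13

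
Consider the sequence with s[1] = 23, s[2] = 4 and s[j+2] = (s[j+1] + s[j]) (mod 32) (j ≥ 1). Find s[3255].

3

Listing terms: s[1] = 23, s[2] = 4, s[3] = 27, s[4] = 31, s[5] = 26, s[6] = 25, s[7] = 19, s[8] = 12, s[9] = 31, s[10] = 11, s[11] = 10, s[12] = 21, s[13] = 31, s[14] = 20, s[15] = 19, s[16] = 7, s[17] = 26, s[18] = 1, s[19] = 27, s[20] = 28, s[21] = 23, s[22] = 19, s[23] = 10, s[24] = 29, s[25] = 7, s[26] = 4, s[27] = 11, s[28] = 15, s[29] = 26, s[30] = 9, s[31] = 3, s[32] = 12, s[33] = 15, s[34] = 27, s[35] = 10, s[36] = 5, s[37] = 15, s[38] = 20, s[39] = 3, s[40] = 23, s[41] = 26, s[42] = 17, s[43] = 11, s[44] = 28, s[45] = 7, s[46] = 3, s[47] = 10, s[48] = 13, s[49] = 23, s[50] = 4.
The sequence repeats with period 48.
So s[3255] = s[1 + ((3255-1) mod 48)] = s[39] = 3.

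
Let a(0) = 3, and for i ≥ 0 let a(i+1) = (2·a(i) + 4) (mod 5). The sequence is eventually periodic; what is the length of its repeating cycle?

4

a(0) = 3, a(1) = 0, a(2) = 4, a(3) = 2, a(4) = 3.
The sequence repeats with period 4.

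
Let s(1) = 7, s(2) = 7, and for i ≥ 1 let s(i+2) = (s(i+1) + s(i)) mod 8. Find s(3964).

5

s(1) = 7, s(2) = 7, s(3) = 6, s(4) = 5, s(5) = 3, s(6) = 0, s(7) = 3, s(8) = 3, s(9) = 6, s(10) = 1, s(11) = 7, s(12) = 0, s(13) = 7, s(14) = 7.
The sequence repeats with period 12.
(3964 - 1) mod 12 = 3, so s(3964) = s(4) = 5.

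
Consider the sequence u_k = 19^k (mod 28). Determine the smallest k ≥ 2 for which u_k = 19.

Computing terms: u_1 = 19, u_2 = 25, u_3 = 27, u_4 = 9, u_5 = 3, u_6 = 1, u_7 = 19.
The sequence repeats with period 6.
The value 19 next appears (with k ≥ 2) at u_7.

7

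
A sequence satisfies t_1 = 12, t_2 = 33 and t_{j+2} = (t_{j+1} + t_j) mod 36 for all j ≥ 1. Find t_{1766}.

t_1 = 12; t_2 = 33; t_3 = 9; t_4 = 6; t_5 = 15; t_6 = 21; t_7 = 0; t_8 = 21; t_9 = 21; t_{10} = 6; t_{11} = 27; t_{12} = 33; t_{13} = 24; t_{14} = 21; t_{15} = 9; t_{16} = 30; t_{17} = 3; t_{18} = 33; t_{19} = 0; t_{20} = 33; t_{21} = 33; t_{22} = 30; t_{23} = 27; t_{24} = 21; t_{25} = 12; t_{26} = 33.
The sequence repeats with period 24.
(1766 - 1) mod 24 = 13, so t_{1766} = t_{14} = 21.

21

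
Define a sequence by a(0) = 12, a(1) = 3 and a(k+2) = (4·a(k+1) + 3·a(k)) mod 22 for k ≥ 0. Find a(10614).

Computing terms: a(0) = 12, a(1) = 3, a(2) = 4, a(3) = 3, a(4) = 2, a(5) = 17, a(6) = 8, a(7) = 17, a(8) = 4, a(9) = 1, a(10) = 16, a(11) = 1, a(12) = 8, a(13) = 13, a(14) = 10, a(15) = 13, a(16) = 16, a(17) = 15, a(18) = 20, a(19) = 15, a(20) = 10, a(21) = 19, a(22) = 18, a(23) = 19, a(24) = 20, a(25) = 5, a(26) = 14, a(27) = 5, a(28) = 18, a(29) = 21, a(30) = 6, a(31) = 21, a(32) = 14, a(33) = 9, a(34) = 12, a(35) = 9, a(36) = 6, a(37) = 7, a(38) = 2, a(39) = 7, a(40) = 12, a(41) = 3.
Since (a(40), a(41)) = (a(0), a(1)) = (12, 3) (two consecutive terms determine the rest), the sequence is periodic with period 40.
(10614 - 0) mod 40 = 14, so a(10614) = a(14) = 10.

10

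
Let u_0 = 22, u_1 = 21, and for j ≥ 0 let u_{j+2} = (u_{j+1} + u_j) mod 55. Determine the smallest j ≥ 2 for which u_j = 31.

We have u_0 = 22, u_1 = 21, u_2 = 43, u_3 = 9, u_4 = 52, u_5 = 6, u_6 = 3, u_7 = 9, u_8 = 12, u_9 = 21, u_{10} = 33, u_{11} = 54, u_{12} = 32, u_{13} = 31, u_{14} = 8, u_{15} = 39, u_{16} = 47, u_{17} = 31, u_{18} = 23, u_{19} = 54, u_{20} = 22, u_{21} = 21.
Since (u_{20}, u_{21}) = (u_0, u_1) = (22, 21) (two consecutive terms determine the rest), the sequence is periodic with period 20.
The value 31 first appears (with j ≥ 2) at u_{13}.

13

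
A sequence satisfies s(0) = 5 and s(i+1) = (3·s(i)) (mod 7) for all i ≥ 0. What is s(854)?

s(0) = 5; s(1) = 1; s(2) = 3; s(3) = 2; s(4) = 6; s(5) = 4; s(6) = 5.
Since s(6) = s(0) = 5, the sequence is periodic with period 6.
(854 - 0) mod 6 = 2, so s(854) = s(2) = 3.

3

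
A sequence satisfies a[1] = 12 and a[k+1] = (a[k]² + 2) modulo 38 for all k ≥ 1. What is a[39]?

0

Computing terms: a[1] = 12, a[2] = 32, a[3] = 0, a[4] = 2, a[5] = 6, a[6] = 0.
Since a[6] = a[3] = 0, the sequence is eventually periodic: after a pre-period of length 2 it cycles with period 3.
For k ≥ 3, a[k] depends only on (k - 3) mod 3. (39 - 3) mod 3 = 0, so a[39] = a[3] = 0.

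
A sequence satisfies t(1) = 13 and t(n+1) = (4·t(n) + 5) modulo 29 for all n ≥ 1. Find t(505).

t(1) = 13, t(2) = 28, t(3) = 1, t(4) = 9, t(5) = 12, t(6) = 24, t(7) = 14, t(8) = 3, t(9) = 17, t(10) = 15, t(11) = 7, t(12) = 4, t(13) = 21, t(14) = 2, t(15) = 13.
Since t(15) = t(1) = 13, the sequence is periodic with period 14.
So t(505) = t(1 + ((505-1) mod 14)) = t(1) = 13.

13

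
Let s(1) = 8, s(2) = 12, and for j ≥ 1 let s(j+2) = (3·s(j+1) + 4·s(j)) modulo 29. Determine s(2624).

3

Listing terms: s(1) = 8; s(2) = 12; s(3) = 10; s(4) = 20; s(5) = 13; s(6) = 3; s(7) = 3; s(8) = 21; s(9) = 17; s(10) = 19; s(11) = 9; s(12) = 16; s(13) = 26; s(14) = 26; s(15) = 8; s(16) = 12.
The sequence repeats with period 14.
So s(2624) = s(1 + ((2624-1) mod 14)) = s(6) = 3.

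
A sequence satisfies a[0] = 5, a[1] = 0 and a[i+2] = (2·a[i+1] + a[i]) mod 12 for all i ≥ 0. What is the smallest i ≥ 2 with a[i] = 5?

We have a[0] = 5,  a[1] = 0,  a[2] = 5,  a[3] = 10,  a[4] = 1,  a[5] = 0,  a[6] = 1,  a[7] = 2,  a[8] = 5,  a[9] = 0.
Since (a[8], a[9]) = (a[0], a[1]) = (5, 0) (two consecutive terms determine the rest), the sequence is periodic with period 8.
The value 5 first appears (with i ≥ 2) at a[2].

2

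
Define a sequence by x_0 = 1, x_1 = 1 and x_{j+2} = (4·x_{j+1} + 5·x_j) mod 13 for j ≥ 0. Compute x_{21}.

1

Computing terms: x_0 = 1; x_1 = 1; x_2 = 9; x_3 = 2; x_4 = 1; x_5 = 1.
The sequence repeats with period 4.
So x_{21} = x_{0 + ((21-0) mod 4)} = x_1 = 1.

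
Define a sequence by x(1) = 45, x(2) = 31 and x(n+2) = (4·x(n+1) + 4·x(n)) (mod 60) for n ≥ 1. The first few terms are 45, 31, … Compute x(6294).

Computing terms: x(1) = 45, x(2) = 31, x(3) = 4, x(4) = 20, x(5) = 36, x(6) = 44, x(7) = 20, x(8) = 16, x(9) = 24, x(10) = 40, x(11) = 16, x(12) = 44, x(13) = 0, x(14) = 56, x(15) = 44, x(16) = 40, x(17) = 36, x(18) = 4, x(19) = 40, x(20) = 56, x(21) = 24, x(22) = 20, x(23) = 56, x(24) = 4, x(25) = 0, x(26) = 16, x(27) = 4, x(28) = 20.
Since (x(27), x(28)) = (x(3), x(4)) = (4, 20) (two consecutive terms determine the rest), the sequence is eventually periodic: after a pre-period of length 2 it cycles with period 24.
For n ≥ 3, x(n) depends only on (n - 3) mod 24. (6294 - 3) mod 24 = 3, so x(6294) = x(6) = 44.

44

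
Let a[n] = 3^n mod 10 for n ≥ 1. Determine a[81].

a[1] = 3; a[2] = 9; a[3] = 7; a[4] = 1; a[5] = 3.
Since a[5] = a[1] = 3, the sequence is periodic with period 4.
(81 - 1) mod 4 = 0, so a[81] = a[1] = 3.

3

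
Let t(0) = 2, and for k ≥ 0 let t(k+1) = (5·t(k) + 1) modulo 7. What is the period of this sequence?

6

We have t(0) = 2; t(1) = 4; t(2) = 0; t(3) = 1; t(4) = 6; t(5) = 3; t(6) = 2.
Since t(6) = t(0) = 2, the sequence is periodic with period 6.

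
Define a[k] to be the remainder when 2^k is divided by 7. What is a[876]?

1

a[0] = 1, a[1] = 2, a[2] = 4, a[3] = 1.
Since a[3] = a[0] = 1, the sequence is periodic with period 3.
So a[876] = a[0 + ((876-0) mod 3)] = a[0] = 1.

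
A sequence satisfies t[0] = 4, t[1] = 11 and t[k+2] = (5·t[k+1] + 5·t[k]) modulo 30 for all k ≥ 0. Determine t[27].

10

t[0] = 4,  t[1] = 11,  t[2] = 15,  t[3] = 10,  t[4] = 5,  t[5] = 15,  t[6] = 10.
Since (t[5], t[6]) = (t[2], t[3]) = (15, 10) (two consecutive terms determine the rest), the sequence is eventually periodic: after a pre-period of length 2 it cycles with period 3.
For k ≥ 2, t[k] depends only on (k - 2) mod 3. (27 - 2) mod 3 = 1, so t[27] = t[3] = 10.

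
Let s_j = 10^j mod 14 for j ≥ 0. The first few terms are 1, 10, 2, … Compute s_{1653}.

6

Listing terms: s_0 = 1; s_1 = 10; s_2 = 2; s_3 = 6; s_4 = 4; s_5 = 12; s_6 = 8; s_7 = 10.
Since s_7 = s_1 = 10, the sequence is eventually periodic: after a pre-period of length 1 it cycles with period 6.
For j ≥ 1, s_j depends only on (j - 1) mod 6. (1653 - 1) mod 6 = 2, so s_{1653} = s_3 = 6.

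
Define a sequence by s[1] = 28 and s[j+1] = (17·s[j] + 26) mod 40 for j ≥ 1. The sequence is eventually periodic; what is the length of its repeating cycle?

Listing terms: s[1] = 28; s[2] = 22; s[3] = 0; s[4] = 26; s[5] = 28.
Since s[5] = s[1] = 28, the sequence is periodic with period 4.

4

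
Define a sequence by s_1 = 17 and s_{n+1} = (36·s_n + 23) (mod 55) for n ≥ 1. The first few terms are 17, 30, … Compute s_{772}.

We have s_1 = 17, s_2 = 30, s_3 = 3, s_4 = 21, s_5 = 9, s_6 = 17.
The sequence repeats with period 5.
(772 - 1) mod 5 = 1, so s_{772} = s_2 = 30.

30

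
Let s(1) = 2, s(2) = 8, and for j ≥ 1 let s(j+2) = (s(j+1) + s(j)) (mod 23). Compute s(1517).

18

Listing terms: s(1) = 2; s(2) = 8; s(3) = 10; s(4) = 18; s(5) = 5; s(6) = 0; s(7) = 5; s(8) = 5; s(9) = 10; s(10) = 15; s(11) = 2; s(12) = 17; s(13) = 19; s(14) = 13; s(15) = 9; s(16) = 22; s(17) = 8; s(18) = 7; s(19) = 15; s(20) = 22; s(21) = 14; s(22) = 13; s(23) = 4; s(24) = 17; s(25) = 21; s(26) = 15; s(27) = 13; s(28) = 5; s(29) = 18; s(30) = 0; s(31) = 18; s(32) = 18; s(33) = 13; s(34) = 8; s(35) = 21; s(36) = 6; s(37) = 4; s(38) = 10; s(39) = 14; s(40) = 1; s(41) = 15; s(42) = 16; s(43) = 8; s(44) = 1; s(45) = 9; s(46) = 10; s(47) = 19; s(48) = 6; s(49) = 2; s(50) = 8.
Since (s(49), s(50)) = (s(1), s(2)) = (2, 8) (two consecutive terms determine the rest), the sequence is periodic with period 48.
(1517 - 1) mod 48 = 28, so s(1517) = s(29) = 18.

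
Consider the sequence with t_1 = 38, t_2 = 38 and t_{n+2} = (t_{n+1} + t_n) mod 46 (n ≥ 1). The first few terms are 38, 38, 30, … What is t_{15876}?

2

Computing terms: t_1 = 38, t_2 = 38, t_3 = 30, t_4 = 22, t_5 = 6, t_6 = 28, t_7 = 34, t_8 = 16, t_9 = 4, t_{10} = 20, t_{11} = 24, t_{12} = 44, t_{13} = 22, t_{14} = 20, t_{15} = 42, t_{16} = 16, t_{17} = 12, t_{18} = 28, t_{19} = 40, t_{20} = 22, t_{21} = 16, t_{22} = 38, t_{23} = 8, t_{24} = 0, t_{25} = 8, t_{26} = 8, t_{27} = 16, t_{28} = 24, t_{29} = 40, t_{30} = 18, t_{31} = 12, t_{32} = 30, t_{33} = 42, t_{34} = 26, t_{35} = 22, t_{36} = 2, t_{37} = 24, t_{38} = 26, t_{39} = 4, t_{40} = 30, t_{41} = 34, t_{42} = 18, t_{43} = 6, t_{44} = 24, t_{45} = 30, t_{46} = 8, t_{47} = 38, t_{48} = 0, t_{49} = 38, t_{50} = 38.
The sequence repeats with period 48.
(15876 - 1) mod 48 = 35, so t_{15876} = t_{36} = 2.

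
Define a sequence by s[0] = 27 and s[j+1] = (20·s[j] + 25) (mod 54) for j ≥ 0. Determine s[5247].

13

s[0] = 27,  s[1] = 25,  s[2] = 39,  s[3] = 49,  s[4] = 33,  s[5] = 37,  s[6] = 9,  s[7] = 43,  s[8] = 21,  s[9] = 13,  s[10] = 15,  s[11] = 1,  s[12] = 45,  s[13] = 7,  s[14] = 3,  s[15] = 31,  s[16] = 51,  s[17] = 19,  s[18] = 27.
Since s[18] = s[0] = 27, the sequence is periodic with period 18.
(5247 - 0) mod 18 = 9, so s[5247] = s[9] = 13.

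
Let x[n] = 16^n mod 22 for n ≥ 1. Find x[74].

x[1] = 16, x[2] = 14, x[3] = 4, x[4] = 20, x[5] = 12, x[6] = 16.
The sequence repeats with period 5.
(74 - 1) mod 5 = 3, so x[74] = x[4] = 20.

20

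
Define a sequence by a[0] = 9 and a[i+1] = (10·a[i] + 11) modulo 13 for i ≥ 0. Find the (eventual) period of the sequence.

Computing terms: a[0] = 9, a[1] = 10, a[2] = 7, a[3] = 3, a[4] = 2, a[5] = 5, a[6] = 9.
Since a[6] = a[0] = 9, the sequence is periodic with period 6.

6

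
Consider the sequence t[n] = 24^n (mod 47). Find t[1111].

18

Computing terms: t[1] = 24; t[2] = 12; t[3] = 6; t[4] = 3; t[5] = 25; t[6] = 36; t[7] = 18; t[8] = 9; t[9] = 28; t[10] = 14; t[11] = 7; t[12] = 27; t[13] = 37; t[14] = 42; t[15] = 21; t[16] = 34; t[17] = 17; t[18] = 32; t[19] = 16; t[20] = 8; t[21] = 4; t[22] = 2; t[23] = 1; t[24] = 24.
The sequence repeats with period 23.
So t[1111] = t[1 + ((1111-1) mod 23)] = t[7] = 18.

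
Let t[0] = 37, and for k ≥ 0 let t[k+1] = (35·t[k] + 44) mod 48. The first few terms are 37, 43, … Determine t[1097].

t[0] = 37, t[1] = 43, t[2] = 13, t[3] = 19, t[4] = 37.
Since t[4] = t[0] = 37, the sequence is periodic with period 4.
So t[1097] = t[0 + ((1097-0) mod 4)] = t[1] = 43.

43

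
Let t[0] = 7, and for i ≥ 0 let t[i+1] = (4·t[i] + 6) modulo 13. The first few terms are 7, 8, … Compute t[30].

Computing terms: t[0] = 7,  t[1] = 8,  t[2] = 12,  t[3] = 2,  t[4] = 1,  t[5] = 10,  t[6] = 7.
Since t[6] = t[0] = 7, the sequence is periodic with period 6.
(30 - 0) mod 6 = 0, so t[30] = t[0] = 7.

7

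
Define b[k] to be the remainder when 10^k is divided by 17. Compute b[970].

2

We have b[0] = 1,  b[1] = 10,  b[2] = 15,  b[3] = 14,  b[4] = 4,  b[5] = 6,  b[6] = 9,  b[7] = 5,  b[8] = 16,  b[9] = 7,  b[10] = 2,  b[11] = 3,  b[12] = 13,  b[13] = 11,  b[14] = 8,  b[15] = 12,  b[16] = 1.
The sequence repeats with period 16.
(970 - 0) mod 16 = 10, so b[970] = b[10] = 2.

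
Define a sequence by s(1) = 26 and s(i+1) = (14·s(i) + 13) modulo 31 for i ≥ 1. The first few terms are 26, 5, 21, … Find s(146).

Listing terms: s(1) = 26,  s(2) = 5,  s(3) = 21,  s(4) = 28,  s(5) = 2,  s(6) = 10,  s(7) = 29,  s(8) = 16,  s(9) = 20,  s(10) = 14,  s(11) = 23,  s(12) = 25,  s(13) = 22,  s(14) = 11,  s(15) = 12,  s(16) = 26.
The sequence repeats with period 15.
So s(146) = s(1 + ((146-1) mod 15)) = s(11) = 23.

23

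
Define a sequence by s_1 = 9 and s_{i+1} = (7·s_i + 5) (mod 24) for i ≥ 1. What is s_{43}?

s_1 = 9,  s_2 = 20,  s_3 = 1,  s_4 = 12,  s_5 = 17,  s_6 = 4,  s_7 = 9.
Since s_7 = s_1 = 9, the sequence is periodic with period 6.
(43 - 1) mod 6 = 0, so s_{43} = s_1 = 9.

9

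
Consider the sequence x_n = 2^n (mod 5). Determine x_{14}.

Listing terms: x_0 = 1, x_1 = 2, x_2 = 4, x_3 = 3, x_4 = 1.
Since x_4 = x_0 = 1, the sequence is periodic with period 4.
So x_{14} = x_{0 + ((14-0) mod 4)} = x_2 = 4.

4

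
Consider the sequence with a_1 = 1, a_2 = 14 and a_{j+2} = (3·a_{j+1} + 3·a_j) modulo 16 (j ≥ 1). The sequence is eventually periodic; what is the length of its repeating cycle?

12

Computing terms: a_1 = 1; a_2 = 14; a_3 = 13; a_4 = 1; a_5 = 10; a_6 = 1; a_7 = 1; a_8 = 6; a_9 = 5; a_{10} = 1; a_{11} = 2; a_{12} = 9; a_{13} = 1; a_{14} = 14.
Since (a_{13}, a_{14}) = (a_1, a_2) = (1, 14) (two consecutive terms determine the rest), the sequence is periodic with period 12.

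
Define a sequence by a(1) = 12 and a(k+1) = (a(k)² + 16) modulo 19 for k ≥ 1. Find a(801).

3

Listing terms: a(1) = 12,  a(2) = 8,  a(3) = 4,  a(4) = 13,  a(5) = 14,  a(6) = 3,  a(7) = 6,  a(8) = 14.
Since a(8) = a(5) = 14, the sequence is eventually periodic: after a pre-period of length 4 it cycles with period 3.
For k ≥ 5, a(k) depends only on (k - 5) mod 3. (801 - 5) mod 3 = 1, so a(801) = a(6) = 3.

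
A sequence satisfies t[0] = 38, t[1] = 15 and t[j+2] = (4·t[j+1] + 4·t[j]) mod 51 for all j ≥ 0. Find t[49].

t[0] = 38, t[1] = 15, t[2] = 8, t[3] = 41, t[4] = 43, t[5] = 30, t[6] = 37, t[7] = 13, t[8] = 47, t[9] = 36, t[10] = 26, t[11] = 44, t[12] = 25, t[13] = 21, t[14] = 31, t[15] = 4, t[16] = 38, t[17] = 15.
The sequence repeats with period 16.
(49 - 0) mod 16 = 1, so t[49] = t[1] = 15.

15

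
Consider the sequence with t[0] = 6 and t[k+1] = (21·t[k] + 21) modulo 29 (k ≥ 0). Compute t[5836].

13

Computing terms: t[0] = 6; t[1] = 2; t[2] = 5; t[3] = 10; t[4] = 28; t[5] = 0; t[6] = 21; t[7] = 27; t[8] = 8; t[9] = 15; t[10] = 17; t[11] = 1; t[12] = 13; t[13] = 4; t[14] = 18; t[15] = 22; t[16] = 19; t[17] = 14; t[18] = 25; t[19] = 24; t[20] = 3; t[21] = 26; t[22] = 16; t[23] = 9; t[24] = 7; t[25] = 23; t[26] = 11; t[27] = 20; t[28] = 6.
The sequence repeats with period 28.
(5836 - 0) mod 28 = 12, so t[5836] = t[12] = 13.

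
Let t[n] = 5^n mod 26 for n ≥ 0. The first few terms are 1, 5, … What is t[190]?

Listing terms: t[0] = 1,  t[1] = 5,  t[2] = 25,  t[3] = 21,  t[4] = 1.
The sequence repeats with period 4.
So t[190] = t[0 + ((190-0) mod 4)] = t[2] = 25.

25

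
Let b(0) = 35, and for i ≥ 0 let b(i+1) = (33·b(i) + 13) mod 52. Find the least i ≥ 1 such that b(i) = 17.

6

We have b(0) = 35,  b(1) = 24,  b(2) = 25,  b(3) = 6,  b(4) = 3,  b(5) = 8,  b(6) = 17,  b(7) = 2,  b(8) = 27,  b(9) = 20,  b(10) = 49,  b(11) = 18,  b(12) = 35.
The sequence repeats with period 12.
The value 17 first appears (with i ≥ 1) at b(6).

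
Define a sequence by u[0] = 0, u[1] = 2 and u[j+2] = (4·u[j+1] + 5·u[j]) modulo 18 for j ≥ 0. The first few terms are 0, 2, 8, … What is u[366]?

6

Listing terms: u[0] = 0, u[1] = 2, u[2] = 8, u[3] = 6, u[4] = 10, u[5] = 16, u[6] = 6, u[7] = 14, u[8] = 14, u[9] = 0, u[10] = 16, u[11] = 10, u[12] = 12, u[13] = 8, u[14] = 2, u[15] = 12, u[16] = 4, u[17] = 4, u[18] = 0, u[19] = 2.
The sequence repeats with period 18.
(366 - 0) mod 18 = 6, so u[366] = u[6] = 6.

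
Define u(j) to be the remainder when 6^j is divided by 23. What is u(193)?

12

Listing terms: u(1) = 6, u(2) = 13, u(3) = 9, u(4) = 8, u(5) = 2, u(6) = 12, u(7) = 3, u(8) = 18, u(9) = 16, u(10) = 4, u(11) = 1, u(12) = 6.
The sequence repeats with period 11.
(193 - 1) mod 11 = 5, so u(193) = u(6) = 12.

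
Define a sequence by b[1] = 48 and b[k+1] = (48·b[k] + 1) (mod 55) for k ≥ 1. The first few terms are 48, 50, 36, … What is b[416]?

We have b[1] = 48,  b[2] = 50,  b[3] = 36,  b[4] = 24,  b[5] = 53,  b[6] = 15,  b[7] = 6,  b[8] = 14,  b[9] = 13,  b[10] = 20,  b[11] = 26,  b[12] = 39,  b[13] = 3,  b[14] = 35,  b[15] = 31,  b[16] = 4,  b[17] = 28,  b[18] = 25,  b[19] = 46,  b[20] = 9,  b[21] = 48.
Since b[21] = b[1] = 48, the sequence is periodic with period 20.
So b[416] = b[1 + ((416-1) mod 20)] = b[16] = 4.

4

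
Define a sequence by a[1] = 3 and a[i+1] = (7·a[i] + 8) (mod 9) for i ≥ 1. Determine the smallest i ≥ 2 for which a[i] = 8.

5

We have a[1] = 3,  a[2] = 2,  a[3] = 4,  a[4] = 0,  a[5] = 8,  a[6] = 1,  a[7] = 6,  a[8] = 5,  a[9] = 7,  a[10] = 3.
Since a[10] = a[1] = 3, the sequence is periodic with period 9.
The value 8 first appears (with i ≥ 2) at a[5].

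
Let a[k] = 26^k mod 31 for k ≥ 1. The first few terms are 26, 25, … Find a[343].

26

We have a[1] = 26; a[2] = 25; a[3] = 30; a[4] = 5; a[5] = 6; a[6] = 1; a[7] = 26.
Since a[7] = a[1] = 26, the sequence is periodic with period 6.
So a[343] = a[1 + ((343-1) mod 6)] = a[1] = 26.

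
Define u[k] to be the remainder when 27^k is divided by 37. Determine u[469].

27

Computing terms: u[0] = 1; u[1] = 27; u[2] = 26; u[3] = 36; u[4] = 10; u[5] = 11; u[6] = 1.
Since u[6] = u[0] = 1, the sequence is periodic with period 6.
So u[469] = u[0 + ((469-0) mod 6)] = u[1] = 27.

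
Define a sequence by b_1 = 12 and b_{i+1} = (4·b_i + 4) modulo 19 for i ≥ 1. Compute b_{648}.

We have b_1 = 12,  b_2 = 14,  b_3 = 3,  b_4 = 16,  b_5 = 11,  b_6 = 10,  b_7 = 6,  b_8 = 9,  b_9 = 2,  b_{10} = 12.
Since b_{10} = b_1 = 12, the sequence is periodic with period 9.
So b_{648} = b_{1 + ((648-1) mod 9)} = b_9 = 2.

2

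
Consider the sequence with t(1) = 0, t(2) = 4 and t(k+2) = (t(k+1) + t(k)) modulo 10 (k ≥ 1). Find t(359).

6

We have t(1) = 0; t(2) = 4; t(3) = 4; t(4) = 8; t(5) = 2; t(6) = 0; t(7) = 2; t(8) = 2; t(9) = 4; t(10) = 6; t(11) = 0; t(12) = 6; t(13) = 6; t(14) = 2; t(15) = 8; t(16) = 0; t(17) = 8; t(18) = 8; t(19) = 6; t(20) = 4; t(21) = 0; t(22) = 4.
The sequence repeats with period 20.
So t(359) = t(1 + ((359-1) mod 20)) = t(19) = 6.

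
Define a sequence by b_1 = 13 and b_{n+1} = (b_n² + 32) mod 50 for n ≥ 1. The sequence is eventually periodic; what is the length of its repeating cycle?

8

Computing terms: b_1 = 13, b_2 = 1, b_3 = 33, b_4 = 21, b_5 = 23, b_6 = 11, b_7 = 3, b_8 = 41, b_9 = 13.
Since b_9 = b_1 = 13, the sequence is periodic with period 8.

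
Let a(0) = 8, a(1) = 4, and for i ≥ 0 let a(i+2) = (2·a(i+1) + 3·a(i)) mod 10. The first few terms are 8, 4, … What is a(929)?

Listing terms: a(0) = 8,  a(1) = 4,  a(2) = 2,  a(3) = 6,  a(4) = 8,  a(5) = 4.
Since (a(4), a(5)) = (a(0), a(1)) = (8, 4) (two consecutive terms determine the rest), the sequence is periodic with period 4.
(929 - 0) mod 4 = 1, so a(929) = a(1) = 4.

4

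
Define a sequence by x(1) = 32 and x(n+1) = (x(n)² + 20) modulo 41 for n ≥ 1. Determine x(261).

10

We have x(1) = 32,  x(2) = 19,  x(3) = 12,  x(4) = 0,  x(5) = 20,  x(6) = 10,  x(7) = 38,  x(8) = 29,  x(9) = 0.
Since x(9) = x(4) = 0, the sequence is eventually periodic: after a pre-period of length 3 it cycles with period 5.
For n ≥ 4, x(n) depends only on (n - 4) mod 5. (261 - 4) mod 5 = 2, so x(261) = x(6) = 10.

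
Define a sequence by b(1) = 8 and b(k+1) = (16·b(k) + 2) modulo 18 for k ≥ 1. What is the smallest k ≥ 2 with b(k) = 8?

10

b(1) = 8, b(2) = 4, b(3) = 12, b(4) = 14, b(5) = 10, b(6) = 0, b(7) = 2, b(8) = 16, b(9) = 6, b(10) = 8.
Since b(10) = b(1) = 8, the sequence is periodic with period 9.
The value 8 next appears (with k ≥ 2) at b(10).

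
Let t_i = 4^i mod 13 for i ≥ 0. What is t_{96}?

1

We have t_0 = 1, t_1 = 4, t_2 = 3, t_3 = 12, t_4 = 9, t_5 = 10, t_6 = 1.
The sequence repeats with period 6.
So t_{96} = t_{0 + ((96-0) mod 6)} = t_0 = 1.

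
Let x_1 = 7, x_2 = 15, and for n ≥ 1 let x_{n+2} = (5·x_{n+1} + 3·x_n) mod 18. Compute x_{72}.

x_1 = 7; x_2 = 15; x_3 = 6; x_4 = 3; x_5 = 15; x_6 = 12; x_7 = 15; x_8 = 3; x_9 = 6; x_{10} = 3.
Since (x_9, x_{10}) = (x_3, x_4) = (6, 3) (two consecutive terms determine the rest), the sequence is eventually periodic: after a pre-period of length 2 it cycles with period 6.
For n ≥ 3, x_n depends only on (n - 3) mod 6. (72 - 3) mod 6 = 3, so x_{72} = x_6 = 12.

12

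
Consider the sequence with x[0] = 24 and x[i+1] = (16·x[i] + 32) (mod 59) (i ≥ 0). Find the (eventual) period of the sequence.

29

x[0] = 24; x[1] = 3; x[2] = 21; x[3] = 14; x[4] = 20; x[5] = 57; x[6] = 0; x[7] = 32; x[8] = 13; x[9] = 4; x[10] = 37; x[11] = 34; x[12] = 45; x[13] = 44; x[14] = 28; x[15] = 8; x[16] = 42; x[17] = 55; x[18] = 27; x[19] = 51; x[20] = 22; x[21] = 30; x[22] = 40; x[23] = 23; x[24] = 46; x[25] = 1; x[26] = 48; x[27] = 33; x[28] = 29; x[29] = 24.
Since x[29] = x[0] = 24, the sequence is periodic with period 29.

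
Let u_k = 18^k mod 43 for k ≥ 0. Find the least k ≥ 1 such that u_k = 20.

Listing terms: u_0 = 1,  u_1 = 18,  u_2 = 23,  u_3 = 27,  u_4 = 13,  u_5 = 19,  u_6 = 41,  u_7 = 7,  u_8 = 40,  u_9 = 32,  u_{10} = 17,  u_{11} = 5,  u_{12} = 4,  u_{13} = 29,  u_{14} = 6,  u_{15} = 22,  u_{16} = 9,  u_{17} = 33,  u_{18} = 35,  u_{19} = 28,  u_{20} = 31,  u_{21} = 42,  u_{22} = 25,  u_{23} = 20,  u_{24} = 16,  u_{25} = 30,  u_{26} = 24,  u_{27} = 2,  u_{28} = 36,  u_{29} = 3,  u_{30} = 11,  u_{31} = 26,  u_{32} = 38,  u_{33} = 39,  u_{34} = 14,  u_{35} = 37,  u_{36} = 21,  u_{37} = 34,  u_{38} = 10,  u_{39} = 8,  u_{40} = 15,  u_{41} = 12,  u_{42} = 1.
The sequence repeats with period 42.
The value 20 first appears (with k ≥ 1) at u_{23}.

23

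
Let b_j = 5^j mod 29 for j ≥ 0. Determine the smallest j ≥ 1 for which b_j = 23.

b_0 = 1, b_1 = 5, b_2 = 25, b_3 = 9, b_4 = 16, b_5 = 22, b_6 = 23, b_7 = 28, b_8 = 24, b_9 = 4, b_{10} = 20, b_{11} = 13, b_{12} = 7, b_{13} = 6, b_{14} = 1.
The sequence repeats with period 14.
The value 23 first appears (with j ≥ 1) at b_6.

6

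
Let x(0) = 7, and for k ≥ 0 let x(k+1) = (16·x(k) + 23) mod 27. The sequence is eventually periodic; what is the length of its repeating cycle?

Computing terms: x(0) = 7,  x(1) = 0,  x(2) = 23,  x(3) = 13,  x(4) = 15,  x(5) = 20,  x(6) = 19,  x(7) = 3,  x(8) = 17,  x(9) = 25,  x(10) = 18,  x(11) = 14,  x(12) = 4,  x(13) = 6,  x(14) = 11,  x(15) = 10,  x(16) = 21,  x(17) = 8,  x(18) = 16,  x(19) = 9,  x(20) = 5,  x(21) = 22,  x(22) = 24,  x(23) = 2,  x(24) = 1,  x(25) = 12,  x(26) = 26,  x(27) = 7.
Since x(27) = x(0) = 7, the sequence is periodic with period 27.

27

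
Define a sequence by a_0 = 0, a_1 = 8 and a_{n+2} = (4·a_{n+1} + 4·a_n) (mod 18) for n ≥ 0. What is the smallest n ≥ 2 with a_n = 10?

6

We have a_0 = 0, a_1 = 8, a_2 = 14, a_3 = 16, a_4 = 12, a_5 = 4, a_6 = 10, a_7 = 2, a_8 = 12, a_9 = 2, a_{10} = 2, a_{11} = 16, a_{12} = 0, a_{13} = 10, a_{14} = 4, a_{15} = 2, a_{16} = 6, a_{17} = 14, a_{18} = 8, a_{19} = 16, a_{20} = 6, a_{21} = 16, a_{22} = 16, a_{23} = 2, a_{24} = 0, a_{25} = 8.
The sequence repeats with period 24.
The value 10 first appears (with n ≥ 2) at a_6.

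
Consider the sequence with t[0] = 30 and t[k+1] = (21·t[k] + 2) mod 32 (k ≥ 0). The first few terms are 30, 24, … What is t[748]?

Computing terms: t[0] = 30,  t[1] = 24,  t[2] = 26,  t[3] = 4,  t[4] = 22,  t[5] = 16,  t[6] = 18,  t[7] = 28,  t[8] = 14,  t[9] = 8,  t[10] = 10,  t[11] = 20,  t[12] = 6,  t[13] = 0,  t[14] = 2,  t[15] = 12,  t[16] = 30.
The sequence repeats with period 16.
(748 - 0) mod 16 = 12, so t[748] = t[12] = 6.

6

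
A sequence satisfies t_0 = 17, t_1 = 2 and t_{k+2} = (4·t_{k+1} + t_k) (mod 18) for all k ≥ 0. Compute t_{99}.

12

Computing terms: t_0 = 17, t_1 = 2, t_2 = 7, t_3 = 12, t_4 = 1, t_5 = 16, t_6 = 11, t_7 = 6, t_8 = 17, t_9 = 2.
The sequence repeats with period 8.
(99 - 0) mod 8 = 3, so t_{99} = t_3 = 12.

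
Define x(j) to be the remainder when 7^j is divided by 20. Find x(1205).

7

x(1) = 7, x(2) = 9, x(3) = 3, x(4) = 1, x(5) = 7.
The sequence repeats with period 4.
(1205 - 1) mod 4 = 0, so x(1205) = x(1) = 7.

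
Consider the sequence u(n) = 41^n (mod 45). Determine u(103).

Listing terms: u(1) = 41; u(2) = 16; u(3) = 26; u(4) = 31; u(5) = 11; u(6) = 1; u(7) = 41.
The sequence repeats with period 6.
(103 - 1) mod 6 = 0, so u(103) = u(1) = 41.

41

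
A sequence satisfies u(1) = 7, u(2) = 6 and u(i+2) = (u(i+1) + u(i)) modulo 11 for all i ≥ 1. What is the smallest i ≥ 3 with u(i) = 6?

Computing terms: u(1) = 7; u(2) = 6; u(3) = 2; u(4) = 8; u(5) = 10; u(6) = 7; u(7) = 6.
Since (u(6), u(7)) = (u(1), u(2)) = (7, 6) (two consecutive terms determine the rest), the sequence is periodic with period 5.
The value 6 next appears (with i ≥ 3) at u(7).

7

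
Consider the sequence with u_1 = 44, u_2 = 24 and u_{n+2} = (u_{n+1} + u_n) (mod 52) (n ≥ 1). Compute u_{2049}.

We have u_1 = 44,  u_2 = 24,  u_3 = 16,  u_4 = 40,  u_5 = 4,  u_6 = 44,  u_7 = 48,  u_8 = 40,  u_9 = 36,  u_{10} = 24,  u_{11} = 8,  u_{12} = 32,  u_{13} = 40,  u_{14} = 20,  u_{15} = 8,  u_{16} = 28,  u_{17} = 36,  u_{18} = 12,  u_{19} = 48,  u_{20} = 8,  u_{21} = 4,  u_{22} = 12,  u_{23} = 16,  u_{24} = 28,  u_{25} = 44,  u_{26} = 20,  u_{27} = 12,  u_{28} = 32,  u_{29} = 44,  u_{30} = 24.
Since (u_{29}, u_{30}) = (u_1, u_2) = (44, 24) (two consecutive terms determine the rest), the sequence is periodic with period 28.
So u_{2049} = u_{1 + ((2049-1) mod 28)} = u_5 = 4.

4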